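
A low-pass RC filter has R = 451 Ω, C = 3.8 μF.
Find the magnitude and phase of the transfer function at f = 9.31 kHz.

Step 1 — Angular frequency: ω = 2π·9310 = 5.85e+04 rad/s.
Step 2 — Transfer function: H(jω) = 1/(1 + jωRC).
Step 3 — Denominator: 1 + jωRC = 1 + j·5.85e+04·451·3.8e-06 = 1 + j100.3.
Step 4 — H = 9.949e-05 - j0.009974.
Step 5 — Magnitude: |H| = 0.009974 (-40.0 dB); phase: φ = -89.4°.

|H| = 0.009974 (-40.0 dB), φ = -89.4°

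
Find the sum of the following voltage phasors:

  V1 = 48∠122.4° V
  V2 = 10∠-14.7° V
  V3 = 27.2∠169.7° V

Step 1 — Convert each phasor to rectangular form:
  V1 = 48·(cos(122.4°) + j·sin(122.4°)) = -25.72 + j40.53 V
  V2 = 10·(cos(-14.7°) + j·sin(-14.7°)) = 9.673 - j2.538 V
  V3 = 27.2·(cos(169.7°) + j·sin(169.7°)) = -26.76 + j4.863 V
Step 2 — Sum components: V_total = -42.81 + j42.85 V.
Step 3 — Convert to polar: |V_total| = 60.57 V, ∠V_total = 135.0°.

V_total = 60.57∠135.0° V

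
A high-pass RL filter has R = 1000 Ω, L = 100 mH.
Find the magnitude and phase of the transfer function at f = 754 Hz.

Step 1 — Angular frequency: ω = 2π·754 = 4738 rad/s.
Step 2 — Transfer function: H(jω) = jωL/(R + jωL).
Step 3 — Numerator jωL = j·473.8; denominator R + jωL = 1000 + j473.8.
Step 4 — H = 0.1833 + j0.3869.
Step 5 — Magnitude: |H| = 0.4281 (-7.4 dB); phase: φ = 64.7°.

|H| = 0.4281 (-7.4 dB), φ = 64.7°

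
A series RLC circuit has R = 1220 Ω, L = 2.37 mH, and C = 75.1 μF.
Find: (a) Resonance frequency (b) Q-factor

Step 1 — Resonance condition Im(Z)=0 gives ω₀ = 1/√(LC).
Step 2 — ω₀ = 1/√(0.00237·7.51e-05) = 2370 rad/s.
Step 3 — f₀ = ω₀/(2π) = 377.2 Hz.
Step 4 — Series Q: Q = ω₀L/R = 2370·0.00237/1220 = 0.004605.

(a) f₀ = 377.2 Hz  (b) Q = 0.004605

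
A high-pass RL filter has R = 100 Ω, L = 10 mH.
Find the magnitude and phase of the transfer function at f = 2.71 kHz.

Step 1 — Angular frequency: ω = 2π·2710 = 1.703e+04 rad/s.
Step 2 — Transfer function: H(jω) = jωL/(R + jωL).
Step 3 — Numerator jωL = j·170.3; denominator R + jωL = 100 + j170.3.
Step 4 — H = 0.7435 + j0.4367.
Step 5 — Magnitude: |H| = 0.8623 (-1.3 dB); phase: φ = 30.4°.

|H| = 0.8623 (-1.3 dB), φ = 30.4°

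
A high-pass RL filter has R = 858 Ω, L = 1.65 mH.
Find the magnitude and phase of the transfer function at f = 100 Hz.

Step 1 — Angular frequency: ω = 2π·100 = 628.3 rad/s.
Step 2 — Transfer function: H(jω) = jωL/(R + jωL).
Step 3 — Numerator jωL = j·1.037; denominator R + jωL = 858 + j1.037.
Step 4 — H = 1.46e-06 + j0.001208.
Step 5 — Magnitude: |H| = 0.001208 (-58.4 dB); phase: φ = 89.9°.

|H| = 0.001208 (-58.4 dB), φ = 89.9°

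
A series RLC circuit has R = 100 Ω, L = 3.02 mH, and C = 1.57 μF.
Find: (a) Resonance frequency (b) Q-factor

Step 1 — Resonance condition Im(Z)=0 gives ω₀ = 1/√(LC).
Step 2 — ω₀ = 1/√(0.00302·1.57e-06) = 1.452e+04 rad/s.
Step 3 — f₀ = ω₀/(2π) = 2311 Hz.
Step 4 — Series Q: Q = ω₀L/R = 1.452e+04·0.00302/100 = 0.4386.

(a) f₀ = 2311 Hz  (b) Q = 0.4386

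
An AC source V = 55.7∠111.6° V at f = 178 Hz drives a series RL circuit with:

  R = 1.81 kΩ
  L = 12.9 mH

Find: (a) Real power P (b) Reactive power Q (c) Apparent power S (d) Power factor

Step 1 — Angular frequency: ω = 2π·f = 2π·178 = 1118 rad/s.
Step 2 — Component impedances:
  R: Z = R = 1810 Ω
  L: Z = jωL = j·1118·0.0129 = 0 + j14.43 Ω
Step 3 — Series combination: Z_total = R + L = 1810 + j14.43 Ω = 1810∠0.5° Ω.
Step 4 — Source phasor: V = 55.7∠111.6° V = -20.5 + j51.79 V.
Step 5 — Current: I = V / Z = -0.0111 + j0.0287 A = 0.03077∠111.1° A.
Step 6 — Complex power: S = V·I* = 1.714 + j0.01366 VA.
Step 7 — Real power: P = Re(S) = 1.714 W.
Step 8 — Reactive power: Q = Im(S) = 0.01366 VAR.
Step 9 — Apparent power: |S| = 1.714 VA.
Step 10 — Power factor: PF = P/|S| = 1 (lagging).

(a) P = 1.714 W  (b) Q = 0.01366 VAR  (c) S = 1.714 VA  (d) PF = 1 (lagging)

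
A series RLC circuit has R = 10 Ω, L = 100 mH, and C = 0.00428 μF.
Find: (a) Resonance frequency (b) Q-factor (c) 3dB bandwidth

Step 1 — Resonance: ω₀ = 1/√(LC) = 1/√(0.1·4.28e-09) = 4.834e+04 rad/s.
Step 2 — f₀ = ω₀/(2π) = 7693 Hz.
Step 3 — Series Q: Q = ω₀L/R = 4.834e+04·0.1/10 = 483.4.
Step 4 — Bandwidth: Δω = ω₀/Q = 100 rad/s; BW = Δω/(2π) = 15.92 Hz.

(a) f₀ = 7693 Hz  (b) Q = 483.4  (c) BW = 15.92 Hz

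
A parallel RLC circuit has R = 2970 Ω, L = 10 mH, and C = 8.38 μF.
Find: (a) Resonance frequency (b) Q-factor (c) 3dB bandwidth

Step 1 — Resonance: ω₀ = 1/√(LC) = 1/√(0.01·8.38e-06) = 3454 rad/s.
Step 2 — f₀ = ω₀/(2π) = 549.8 Hz.
Step 3 — Parallel Q: Q = R/(ω₀L) = 2970/(3454·0.01) = 85.98.
Step 4 — Bandwidth: Δω = ω₀/Q = 40.18 rad/s; BW = Δω/(2π) = 6.395 Hz.

(a) f₀ = 549.8 Hz  (b) Q = 85.98  (c) BW = 6.395 Hz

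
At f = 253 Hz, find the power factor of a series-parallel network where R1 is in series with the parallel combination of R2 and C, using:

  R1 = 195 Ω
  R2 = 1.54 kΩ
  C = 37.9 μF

Step 1 — Angular frequency: ω = 2π·f = 2π·253 = 1590 rad/s.
Step 2 — Component impedances:
  R1: Z = R = 195 Ω
  R2: Z = R = 1540 Ω
  C: Z = 1/(jωC) = -j/(ω·C) = 0 - j16.6 Ω
Step 3 — Parallel branch: R2 || C = 1/(1/R2 + 1/C) = 0.1789 - j16.6 Ω.
Step 4 — Series with R1: Z_total = R1 + (R2 || C) = 195.2 - j16.6 Ω = 195.9∠-4.9° Ω.
Step 5 — Power factor: PF = cos(φ) = Re(Z)/|Z| = 195.2/195.9 = 0.9964.
Step 6 — Type: Im(Z) = -16.6 ⇒ leading (phase φ = -4.9°).

PF = 0.9964 (leading, φ = -4.9°)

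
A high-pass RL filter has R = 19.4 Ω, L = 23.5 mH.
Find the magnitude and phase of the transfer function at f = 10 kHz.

Step 1 — Angular frequency: ω = 2π·1e+04 = 6.283e+04 rad/s.
Step 2 — Transfer function: H(jω) = jωL/(R + jωL).
Step 3 — Numerator jωL = j·1477; denominator R + jωL = 19.4 + j1477.
Step 4 — H = 0.9998 + j0.01314.
Step 5 — Magnitude: |H| = 0.9999 (-0.0 dB); phase: φ = 0.8°.

|H| = 0.9999 (-0.0 dB), φ = 0.8°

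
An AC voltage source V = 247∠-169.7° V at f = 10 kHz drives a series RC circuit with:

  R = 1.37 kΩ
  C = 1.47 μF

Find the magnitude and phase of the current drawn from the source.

Step 1 — Angular frequency: ω = 2π·f = 2π·1e+04 = 6.283e+04 rad/s.
Step 2 — Component impedances:
  R: Z = R = 1370 Ω
  C: Z = 1/(jωC) = -j/(ω·C) = 0 - j10.83 Ω
Step 3 — Series combination: Z_total = R + C = 1370 - j10.83 Ω = 1370∠-0.5° Ω.
Step 4 — Source phasor: V = 247∠-169.7° V = -243 - j44.16 V.
Step 5 — Ohm's law: I = V / Z_total = (-243 - j44.16) / (1370 - j10.83) = -0.1771 - j0.03364 A.
Step 6 — Convert to polar: |I| = 0.1803 A, ∠I = -169.2°.

I = 0.1803∠-169.2° A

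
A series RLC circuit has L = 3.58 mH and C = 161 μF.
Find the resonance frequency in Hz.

Step 1 — Resonance condition Im(Z)=0 gives ω₀ = 1/√(LC).
Step 2 — ω₀ = 1/√(0.00358·0.000161) = 1317 rad/s.
Step 3 — f₀ = ω₀/(2π) = 209.6 Hz.

f₀ = 209.6 Hz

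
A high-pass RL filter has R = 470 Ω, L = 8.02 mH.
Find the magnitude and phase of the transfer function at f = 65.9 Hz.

Step 1 — Angular frequency: ω = 2π·65.9 = 414.1 rad/s.
Step 2 — Transfer function: H(jω) = jωL/(R + jωL).
Step 3 — Numerator jωL = j·3.321; denominator R + jωL = 470 + j3.321.
Step 4 — H = 4.992e-05 + j0.007065.
Step 5 — Magnitude: |H| = 0.007065 (-43.0 dB); phase: φ = 89.6°.

|H| = 0.007065 (-43.0 dB), φ = 89.6°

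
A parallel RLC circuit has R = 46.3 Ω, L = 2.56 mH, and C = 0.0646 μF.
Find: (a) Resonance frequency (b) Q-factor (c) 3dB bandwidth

Step 1 — Resonance: ω₀ = 1/√(LC) = 1/√(0.00256·6.46e-08) = 7.776e+04 rad/s.
Step 2 — f₀ = ω₀/(2π) = 1.238e+04 Hz.
Step 3 — Parallel Q: Q = R/(ω₀L) = 46.3/(7.776e+04·0.00256) = 0.2326.
Step 4 — Bandwidth: Δω = ω₀/Q = 3.343e+05 rad/s; BW = Δω/(2π) = 5.321e+04 Hz.

(a) f₀ = 1.238e+04 Hz  (b) Q = 0.2326  (c) BW = 5.321e+04 Hz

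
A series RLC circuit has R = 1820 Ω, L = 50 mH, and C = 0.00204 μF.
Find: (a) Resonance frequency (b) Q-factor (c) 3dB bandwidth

Step 1 — Resonance condition Im(Z)=0 gives ω₀ = 1/√(LC).
Step 2 — ω₀ = 1/√(0.05·2.04e-09) = 9.901e+04 rad/s.
Step 3 — f₀ = ω₀/(2π) = 1.576e+04 Hz.
Step 4 — Series Q: Q = ω₀L/R = 9.901e+04·0.05/1820 = 2.72.
Step 5 — 3dB bandwidth: Δω = ω₀/Q = 3.64e+04 rad/s; BW = Δω/(2π) = 5793 Hz.

(a) f₀ = 1.576e+04 Hz  (b) Q = 2.72  (c) BW = 5793 Hz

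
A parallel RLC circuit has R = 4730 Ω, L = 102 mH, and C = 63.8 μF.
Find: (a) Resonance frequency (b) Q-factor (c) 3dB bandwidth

Step 1 — Resonance: ω₀ = 1/√(LC) = 1/√(0.102·6.38e-05) = 392 rad/s.
Step 2 — f₀ = ω₀/(2π) = 62.39 Hz.
Step 3 — Parallel Q: Q = R/(ω₀L) = 4730/(392·0.102) = 118.3.
Step 4 — Bandwidth: Δω = ω₀/Q = 3.314 rad/s; BW = Δω/(2π) = 0.5274 Hz.

(a) f₀ = 62.39 Hz  (b) Q = 118.3  (c) BW = 0.5274 Hz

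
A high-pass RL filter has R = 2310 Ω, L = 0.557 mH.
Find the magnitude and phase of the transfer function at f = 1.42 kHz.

Step 1 — Angular frequency: ω = 2π·1420 = 8922 rad/s.
Step 2 — Transfer function: H(jω) = jωL/(R + jωL).
Step 3 — Numerator jωL = j·4.97; denominator R + jωL = 2310 + j4.97.
Step 4 — H = 4.628e-06 + j0.002151.
Step 5 — Magnitude: |H| = 0.002151 (-53.3 dB); phase: φ = 89.9°.

|H| = 0.002151 (-53.3 dB), φ = 89.9°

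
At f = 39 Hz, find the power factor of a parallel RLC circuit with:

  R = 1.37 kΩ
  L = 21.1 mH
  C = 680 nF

Step 1 — Angular frequency: ω = 2π·f = 2π·39 = 245 rad/s.
Step 2 — Component impedances:
  R: Z = R = 1370 Ω
  L: Z = jωL = j·245·0.0211 = 0 + j5.17 Ω
  C: Z = 1/(jωC) = -j/(ω·C) = 0 - j6001 Ω
Step 3 — Parallel combination: 1/Z_total = 1/R + 1/L + 1/C; Z_total = 0.01955 + j5.175 Ω = 5.175∠89.8° Ω.
Step 4 — Power factor: PF = cos(φ) = Re(Z)/|Z| = 0.019547/5.1749 = 0.003777.
Step 5 — Type: Im(Z) = 5.175 ⇒ lagging (phase φ = 89.8°).

PF = 0.003777 (lagging, φ = 89.8°)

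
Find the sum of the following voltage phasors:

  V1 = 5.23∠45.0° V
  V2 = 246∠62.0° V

Step 1 — Convert each phasor to rectangular form:
  V1 = 5.23·(cos(45.0°) + j·sin(45.0°)) = 3.698 + j3.698 V
  V2 = 246·(cos(62.0°) + j·sin(62.0°)) = 115.5 + j217.2 V
Step 2 — Sum components: V_total = 119.2 + j220.9 V.
Step 3 — Convert to polar: |V_total| = 251 V, ∠V_total = 61.7°.

V_total = 251∠61.7° V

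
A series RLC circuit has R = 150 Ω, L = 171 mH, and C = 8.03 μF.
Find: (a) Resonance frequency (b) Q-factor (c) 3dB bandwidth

Step 1 — Resonance condition Im(Z)=0 gives ω₀ = 1/√(LC).
Step 2 — ω₀ = 1/√(0.171·8.03e-06) = 853.4 rad/s.
Step 3 — f₀ = ω₀/(2π) = 135.8 Hz.
Step 4 — Series Q: Q = ω₀L/R = 853.4·0.171/150 = 0.9729.
Step 5 — 3dB bandwidth: Δω = ω₀/Q = 877.2 rad/s; BW = Δω/(2π) = 139.6 Hz.

(a) f₀ = 135.8 Hz  (b) Q = 0.9729  (c) BW = 139.6 Hz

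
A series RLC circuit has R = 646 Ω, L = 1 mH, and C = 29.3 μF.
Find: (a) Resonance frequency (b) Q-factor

Step 1 — Resonance condition Im(Z)=0 gives ω₀ = 1/√(LC).
Step 2 — ω₀ = 1/√(0.001·2.93e-05) = 5842 rad/s.
Step 3 — f₀ = ω₀/(2π) = 929.8 Hz.
Step 4 — Series Q: Q = ω₀L/R = 5842·0.001/646 = 0.009043.

(a) f₀ = 929.8 Hz  (b) Q = 0.009043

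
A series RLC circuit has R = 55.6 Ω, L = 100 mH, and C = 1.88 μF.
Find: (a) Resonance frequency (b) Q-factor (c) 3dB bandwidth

Step 1 — Resonance condition Im(Z)=0 gives ω₀ = 1/√(LC).
Step 2 — ω₀ = 1/√(0.1·1.88e-06) = 2306 rad/s.
Step 3 — f₀ = ω₀/(2π) = 367.1 Hz.
Step 4 — Series Q: Q = ω₀L/R = 2306·0.1/55.6 = 4.148.
Step 5 — 3dB bandwidth: Δω = ω₀/Q = 556 rad/s; BW = Δω/(2π) = 88.49 Hz.

(a) f₀ = 367.1 Hz  (b) Q = 4.148  (c) BW = 88.49 Hz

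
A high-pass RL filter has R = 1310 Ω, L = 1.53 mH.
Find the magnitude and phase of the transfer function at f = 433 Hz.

Step 1 — Angular frequency: ω = 2π·433 = 2721 rad/s.
Step 2 — Transfer function: H(jω) = jωL/(R + jωL).
Step 3 — Numerator jωL = j·4.163; denominator R + jωL = 1310 + j4.163.
Step 4 — H = 1.01e-05 + j0.003177.
Step 5 — Magnitude: |H| = 0.003178 (-50.0 dB); phase: φ = 89.8°.

|H| = 0.003178 (-50.0 dB), φ = 89.8°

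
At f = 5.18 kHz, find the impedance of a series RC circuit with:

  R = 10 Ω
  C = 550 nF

Step 1 — Angular frequency: ω = 2π·f = 2π·5180 = 3.255e+04 rad/s.
Step 2 — Component impedances:
  R: Z = R = 10 Ω
  C: Z = 1/(jωC) = -j/(ω·C) = 0 - j55.86 Ω
Step 3 — Series combination: Z_total = R + C = 10 - j55.86 Ω = 56.75∠-79.9° Ω.

Z = 10 - j55.86 Ω = 56.75∠-79.9° Ω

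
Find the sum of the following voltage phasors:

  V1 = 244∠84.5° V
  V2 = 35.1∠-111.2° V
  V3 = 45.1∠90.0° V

Step 1 — Convert each phasor to rectangular form:
  V1 = 244·(cos(84.5°) + j·sin(84.5°)) = 23.39 + j242.9 V
  V2 = 35.1·(cos(-111.2°) + j·sin(-111.2°)) = -12.69 - j32.72 V
  V3 = 45.1·(cos(90.0°) + j·sin(90.0°)) = 0 + j45.1 V
Step 2 — Sum components: V_total = 10.69 + j255.3 V.
Step 3 — Convert to polar: |V_total| = 255.5 V, ∠V_total = 87.6°.

V_total = 255.5∠87.6° V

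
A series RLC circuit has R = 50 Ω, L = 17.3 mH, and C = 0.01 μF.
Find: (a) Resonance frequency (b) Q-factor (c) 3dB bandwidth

Step 1 — Resonance: ω₀ = 1/√(LC) = 1/√(0.0173·1e-08) = 7.603e+04 rad/s.
Step 2 — f₀ = ω₀/(2π) = 1.21e+04 Hz.
Step 3 — Series Q: Q = ω₀L/R = 7.603e+04·0.0173/50 = 26.31.
Step 4 — Bandwidth: Δω = ω₀/Q = 2890 rad/s; BW = Δω/(2π) = 460 Hz.

(a) f₀ = 1.21e+04 Hz  (b) Q = 26.31  (c) BW = 460 Hz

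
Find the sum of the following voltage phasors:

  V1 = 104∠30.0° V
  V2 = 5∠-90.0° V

Step 1 — Convert each phasor to rectangular form:
  V1 = 104·(cos(30.0°) + j·sin(30.0°)) = 90.07 + j52 V
  V2 = 5·(cos(-90.0°) + j·sin(-90.0°)) = 0 - j5 V
Step 2 — Sum components: V_total = 90.07 + j47 V.
Step 3 — Convert to polar: |V_total| = 101.6 V, ∠V_total = 27.6°.

V_total = 101.6∠27.6° V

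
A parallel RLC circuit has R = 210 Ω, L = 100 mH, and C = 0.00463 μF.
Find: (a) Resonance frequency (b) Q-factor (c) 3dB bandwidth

Step 1 — Resonance: ω₀ = 1/√(LC) = 1/√(0.1·4.63e-09) = 4.647e+04 rad/s.
Step 2 — f₀ = ω₀/(2π) = 7397 Hz.
Step 3 — Parallel Q: Q = R/(ω₀L) = 210/(4.647e+04·0.1) = 0.04519.
Step 4 — Bandwidth: Δω = ω₀/Q = 1.028e+06 rad/s; BW = Δω/(2π) = 1.637e+05 Hz.

(a) f₀ = 7397 Hz  (b) Q = 0.04519  (c) BW = 1.637e+05 Hz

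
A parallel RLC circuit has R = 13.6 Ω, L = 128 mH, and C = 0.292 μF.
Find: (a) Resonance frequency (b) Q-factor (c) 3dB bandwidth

Step 1 — Resonance: ω₀ = 1/√(LC) = 1/√(0.128·2.92e-07) = 5173 rad/s.
Step 2 — f₀ = ω₀/(2π) = 823.2 Hz.
Step 3 — Parallel Q: Q = R/(ω₀L) = 13.6/(5173·0.128) = 0.02054.
Step 4 — Bandwidth: Δω = ω₀/Q = 2.518e+05 rad/s; BW = Δω/(2π) = 4.008e+04 Hz.

(a) f₀ = 823.2 Hz  (b) Q = 0.02054  (c) BW = 4.008e+04 Hz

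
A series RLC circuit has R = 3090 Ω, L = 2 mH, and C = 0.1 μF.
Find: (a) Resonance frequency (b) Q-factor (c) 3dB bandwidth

Step 1 — Resonance condition Im(Z)=0 gives ω₀ = 1/√(LC).
Step 2 — ω₀ = 1/√(0.002·1e-07) = 7.071e+04 rad/s.
Step 3 — f₀ = ω₀/(2π) = 1.125e+04 Hz.
Step 4 — Series Q: Q = ω₀L/R = 7.071e+04·0.002/3090 = 0.04577.
Step 5 — 3dB bandwidth: Δω = ω₀/Q = 1.545e+06 rad/s; BW = Δω/(2π) = 2.459e+05 Hz.

(a) f₀ = 1.125e+04 Hz  (b) Q = 0.04577  (c) BW = 2.459e+05 Hz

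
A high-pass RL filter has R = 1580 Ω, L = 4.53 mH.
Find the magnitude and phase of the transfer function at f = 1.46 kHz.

Step 1 — Angular frequency: ω = 2π·1460 = 9173 rad/s.
Step 2 — Transfer function: H(jω) = jωL/(R + jωL).
Step 3 — Numerator jωL = j·41.56; denominator R + jωL = 1580 + j41.56.
Step 4 — H = 0.0006913 + j0.02628.
Step 5 — Magnitude: |H| = 0.02629 (-31.6 dB); phase: φ = 88.5°.

|H| = 0.02629 (-31.6 dB), φ = 88.5°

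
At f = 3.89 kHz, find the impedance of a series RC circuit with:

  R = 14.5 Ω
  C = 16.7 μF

Step 1 — Angular frequency: ω = 2π·f = 2π·3890 = 2.444e+04 rad/s.
Step 2 — Component impedances:
  R: Z = R = 14.5 Ω
  C: Z = 1/(jωC) = -j/(ω·C) = 0 - j2.45 Ω
Step 3 — Series combination: Z_total = R + C = 14.5 - j2.45 Ω = 14.71∠-9.6° Ω.

Z = 14.5 - j2.45 Ω = 14.71∠-9.6° Ω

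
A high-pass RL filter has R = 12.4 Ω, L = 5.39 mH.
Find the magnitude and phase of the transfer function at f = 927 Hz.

Step 1 — Angular frequency: ω = 2π·927 = 5825 rad/s.
Step 2 — Transfer function: H(jω) = jωL/(R + jωL).
Step 3 — Numerator jωL = j·31.39; denominator R + jωL = 12.4 + j31.39.
Step 4 — H = 0.865 + j0.3417.
Step 5 — Magnitude: |H| = 0.9301 (-0.6 dB); phase: φ = 21.6°.

|H| = 0.9301 (-0.6 dB), φ = 21.6°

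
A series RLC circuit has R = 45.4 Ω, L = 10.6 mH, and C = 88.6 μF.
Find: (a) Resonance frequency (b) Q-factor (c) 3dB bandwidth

Step 1 — Resonance: ω₀ = 1/√(LC) = 1/√(0.0106·8.86e-05) = 1032 rad/s.
Step 2 — f₀ = ω₀/(2π) = 164.2 Hz.
Step 3 — Series Q: Q = ω₀L/R = 1032·0.0106/45.4 = 0.2409.
Step 4 — Bandwidth: Δω = ω₀/Q = 4283 rad/s; BW = Δω/(2π) = 681.7 Hz.

(a) f₀ = 164.2 Hz  (b) Q = 0.2409  (c) BW = 681.7 Hz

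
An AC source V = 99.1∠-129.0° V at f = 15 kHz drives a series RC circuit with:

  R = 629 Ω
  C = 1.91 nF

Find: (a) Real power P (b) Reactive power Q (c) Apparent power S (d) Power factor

Step 1 — Angular frequency: ω = 2π·f = 2π·1.5e+04 = 9.425e+04 rad/s.
Step 2 — Component impedances:
  R: Z = R = 629 Ω
  C: Z = 1/(jωC) = -j/(ω·C) = 0 - j5555 Ω
Step 3 — Series combination: Z_total = R + C = 629 - j5555 Ω = 5591∠-83.5° Ω.
Step 4 — Source phasor: V = 99.1∠-129.0° V = -62.37 - j77.02 V.
Step 5 — Current: I = V / Z = 0.01243 - j0.01263 A = 0.01773∠-45.5° A.
Step 6 — Complex power: S = V·I* = 0.1976 - j1.745 VA.
Step 7 — Real power: P = Re(S) = 0.1976 W.
Step 8 — Reactive power: Q = Im(S) = -1.745 VAR.
Step 9 — Apparent power: |S| = 1.757 VA.
Step 10 — Power factor: PF = P/|S| = 0.1125 (leading).

(a) P = 0.1976 W  (b) Q = -1.745 VAR  (c) S = 1.757 VA  (d) PF = 0.1125 (leading)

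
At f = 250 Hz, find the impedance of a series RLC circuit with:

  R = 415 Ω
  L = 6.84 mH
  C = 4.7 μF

Step 1 — Angular frequency: ω = 2π·f = 2π·250 = 1571 rad/s.
Step 2 — Component impedances:
  R: Z = R = 415 Ω
  L: Z = jωL = j·1571·0.00684 = 0 + j10.74 Ω
  C: Z = 1/(jωC) = -j/(ω·C) = 0 - j135.5 Ω
Step 3 — Series combination: Z_total = R + L + C = 415 - j124.7 Ω = 433.3∠-16.7° Ω.

Z = 415 - j124.7 Ω = 433.3∠-16.7° Ω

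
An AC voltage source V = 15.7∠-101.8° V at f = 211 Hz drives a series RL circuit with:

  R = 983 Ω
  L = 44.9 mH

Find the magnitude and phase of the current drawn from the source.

Step 1 — Angular frequency: ω = 2π·f = 2π·211 = 1326 rad/s.
Step 2 — Component impedances:
  R: Z = R = 983 Ω
  L: Z = jωL = j·1326·0.0449 = 0 + j59.53 Ω
Step 3 — Series combination: Z_total = R + L = 983 + j59.53 Ω = 984.8∠3.5° Ω.
Step 4 — Source phasor: V = 15.7∠-101.8° V = -3.211 - j15.37 V.
Step 5 — Ohm's law: I = V / Z_total = (-3.211 - j15.37) / (983 + j59.53) = -0.004197 - j0.01538 A.
Step 6 — Convert to polar: |I| = 0.01594 A, ∠I = -105.3°.

I = 0.01594∠-105.3° A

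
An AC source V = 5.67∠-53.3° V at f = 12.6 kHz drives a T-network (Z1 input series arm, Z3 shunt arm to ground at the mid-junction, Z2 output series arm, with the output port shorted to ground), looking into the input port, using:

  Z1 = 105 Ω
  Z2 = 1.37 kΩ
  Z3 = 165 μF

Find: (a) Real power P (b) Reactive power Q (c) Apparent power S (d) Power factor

Step 1 — Angular frequency: ω = 2π·f = 2π·1.26e+04 = 7.917e+04 rad/s.
Step 2 — Component impedances:
  Z1: Z = R = 105 Ω
  Z2: Z = R = 1370 Ω
  Z3: Z = 1/(jωC) = -j/(ω·C) = 0 - j0.07655 Ω
Step 3 — With the output port shorted to ground, the output series arm Z2 runs from the junction to ground; the shunt arm Z3 also runs from the junction to ground. They appear in parallel: Z3 || Z2 = 4.278e-06 - j0.07655 Ω.
Step 4 — Series with input arm Z1: Z_in = Z1 + (Z3 || Z2) = 105 - j0.07655 Ω = 105∠-0.0° Ω.
Step 5 — Source phasor: V = 5.67∠-53.3° V = 3.389 - j4.546 V.
Step 6 — Current: I = V / Z = 0.0323 - j0.04327 A = 0.054∠-53.3° A.
Step 7 — Complex power: S = V·I* = 0.3062 - j0.0002232 VA.
Step 8 — Real power: P = Re(S) = 0.3062 W.
Step 9 — Reactive power: Q = Im(S) = -0.0002232 VAR.
Step 10 — Apparent power: |S| = 0.3062 VA.
Step 11 — Power factor: PF = P/|S| = 1 (leading).

(a) P = 0.3062 W  (b) Q = -0.0002232 VAR  (c) S = 0.3062 VA  (d) PF = 1 (leading)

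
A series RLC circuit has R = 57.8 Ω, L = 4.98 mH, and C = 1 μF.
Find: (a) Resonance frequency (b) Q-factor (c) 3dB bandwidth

Step 1 — Resonance condition Im(Z)=0 gives ω₀ = 1/√(LC).
Step 2 — ω₀ = 1/√(0.00498·1e-06) = 1.417e+04 rad/s.
Step 3 — f₀ = ω₀/(2π) = 2255 Hz.
Step 4 — Series Q: Q = ω₀L/R = 1.417e+04·0.00498/57.8 = 1.221.
Step 5 — 3dB bandwidth: Δω = ω₀/Q = 1.161e+04 rad/s; BW = Δω/(2π) = 1847 Hz.

(a) f₀ = 2255 Hz  (b) Q = 1.221  (c) BW = 1847 Hz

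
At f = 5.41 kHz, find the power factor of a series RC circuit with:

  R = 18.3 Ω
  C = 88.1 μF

Step 1 — Angular frequency: ω = 2π·f = 2π·5410 = 3.399e+04 rad/s.
Step 2 — Component impedances:
  R: Z = R = 18.3 Ω
  C: Z = 1/(jωC) = -j/(ω·C) = 0 - j0.3339 Ω
Step 3 — Series combination: Z_total = R + C = 18.3 - j0.3339 Ω = 18.3∠-1.0° Ω.
Step 4 — Power factor: PF = cos(φ) = Re(Z)/|Z| = 18.3/18.303 = 0.9998.
Step 5 — Type: Im(Z) = -0.3339 ⇒ leading (phase φ = -1.0°).

PF = 0.9998 (leading, φ = -1.0°)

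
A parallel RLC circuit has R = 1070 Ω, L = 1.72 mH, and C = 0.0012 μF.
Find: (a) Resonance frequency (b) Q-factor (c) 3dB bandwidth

Step 1 — Resonance: ω₀ = 1/√(LC) = 1/√(0.00172·1.2e-09) = 6.961e+05 rad/s.
Step 2 — f₀ = ω₀/(2π) = 1.108e+05 Hz.
Step 3 — Parallel Q: Q = R/(ω₀L) = 1070/(6.961e+05·0.00172) = 0.8937.
Step 4 — Bandwidth: Δω = ω₀/Q = 7.788e+05 rad/s; BW = Δω/(2π) = 1.24e+05 Hz.

(a) f₀ = 1.108e+05 Hz  (b) Q = 0.8937  (c) BW = 1.24e+05 Hz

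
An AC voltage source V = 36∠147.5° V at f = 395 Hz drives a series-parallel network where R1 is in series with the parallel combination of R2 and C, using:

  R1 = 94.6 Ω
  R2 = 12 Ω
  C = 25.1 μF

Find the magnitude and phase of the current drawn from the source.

Step 1 — Angular frequency: ω = 2π·f = 2π·395 = 2482 rad/s.
Step 2 — Component impedances:
  R1: Z = R = 94.6 Ω
  R2: Z = R = 12 Ω
  C: Z = 1/(jωC) = -j/(ω·C) = 0 - j16.05 Ω
Step 3 — Parallel branch: R2 || C = 1/(1/R2 + 1/C) = 7.698 - j5.755 Ω.
Step 4 — Series with R1: Z_total = R1 + (R2 || C) = 102.3 - j5.755 Ω = 102.5∠-3.2° Ω.
Step 5 — Source phasor: V = 36∠147.5° V = -30.36 + j19.34 V.
Step 6 — Ohm's law: I = V / Z_total = (-30.36 + j19.34) / (102.3 - j5.755) = -0.3065 + j0.1718 A.
Step 7 — Convert to polar: |I| = 0.3514 A, ∠I = 150.7°.

I = 0.3514∠150.7° A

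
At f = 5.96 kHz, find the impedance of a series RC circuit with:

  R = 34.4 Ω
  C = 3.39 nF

Step 1 — Angular frequency: ω = 2π·f = 2π·5960 = 3.745e+04 rad/s.
Step 2 — Component impedances:
  R: Z = R = 34.4 Ω
  C: Z = 1/(jωC) = -j/(ω·C) = 0 - j7877 Ω
Step 3 — Series combination: Z_total = R + C = 34.4 - j7877 Ω = 7877∠-89.7° Ω.

Z = 34.4 - j7877 Ω = 7877∠-89.7° Ω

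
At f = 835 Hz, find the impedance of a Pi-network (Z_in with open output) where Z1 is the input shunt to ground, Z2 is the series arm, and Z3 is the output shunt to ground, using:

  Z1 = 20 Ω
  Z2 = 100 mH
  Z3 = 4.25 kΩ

Step 1 — Angular frequency: ω = 2π·f = 2π·835 = 5246 rad/s.
Step 2 — Component impedances:
  Z1: Z = R = 20 Ω
  Z2: Z = jωL = j·5246·0.1 = 0 + j524.6 Ω
  Z3: Z = R = 4250 Ω
Step 3 — With open output, the series arm Z2 and the output shunt Z3 appear in series to ground: Z2 + Z3 = 4250 + j524.6 Ω.
Step 4 — Parallel with input shunt Z1: Z_in = Z1 || (Z2 + Z3) = 19.91 + j0.01134 Ω = 19.91∠0.0° Ω.

Z = 19.91 + j0.01134 Ω = 19.91∠0.0° Ω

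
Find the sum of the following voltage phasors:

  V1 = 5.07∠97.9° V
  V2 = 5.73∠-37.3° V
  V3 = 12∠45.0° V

Step 1 — Convert each phasor to rectangular form:
  V1 = 5.07·(cos(97.9°) + j·sin(97.9°)) = -0.6968 + j5.022 V
  V2 = 5.73·(cos(-37.3°) + j·sin(-37.3°)) = 4.558 - j3.472 V
  V3 = 12·(cos(45.0°) + j·sin(45.0°)) = 8.485 + j8.485 V
Step 2 — Sum components: V_total = 12.35 + j10.03 V.
Step 3 — Convert to polar: |V_total| = 15.91 V, ∠V_total = 39.1°.

V_total = 15.91∠39.1° V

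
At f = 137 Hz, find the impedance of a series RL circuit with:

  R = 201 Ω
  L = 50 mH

Step 1 — Angular frequency: ω = 2π·f = 2π·137 = 860.8 rad/s.
Step 2 — Component impedances:
  R: Z = R = 201 Ω
  L: Z = jωL = j·860.8·0.05 = 0 + j43.04 Ω
Step 3 — Series combination: Z_total = R + L = 201 + j43.04 Ω = 205.6∠12.1° Ω.

Z = 201 + j43.04 Ω = 205.6∠12.1° Ω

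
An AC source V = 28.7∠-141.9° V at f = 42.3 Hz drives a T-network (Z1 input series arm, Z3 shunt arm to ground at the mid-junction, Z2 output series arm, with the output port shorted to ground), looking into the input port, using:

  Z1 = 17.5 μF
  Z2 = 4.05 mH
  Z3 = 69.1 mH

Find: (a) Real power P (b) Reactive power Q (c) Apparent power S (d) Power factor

Step 1 — Angular frequency: ω = 2π·f = 2π·42.3 = 265.8 rad/s.
Step 2 — Component impedances:
  Z1: Z = 1/(jωC) = -j/(ω·C) = 0 - j215 Ω
  Z2: Z = jωL = j·265.8·0.00405 = 0 + j1.076 Ω
  Z3: Z = jωL = j·265.8·0.0691 = 0 + j18.37 Ω
Step 3 — With the output port shorted to ground, the output series arm Z2 runs from the junction to ground; the shunt arm Z3 also runs from the junction to ground. They appear in parallel: Z3 || Z2 = 0 + j1.017 Ω.
Step 4 — Series with input arm Z1: Z_in = Z1 + (Z3 || Z2) = 0 - j214 Ω = 214∠-90.0° Ω.
Step 5 — Source phasor: V = 28.7∠-141.9° V = -22.59 - j17.71 V.
Step 6 — Current: I = V / Z = 0.08276 - j0.1055 A = 0.1341∠-51.9° A.
Step 7 — Complex power: S = V·I* = 0 - j3.849 VA.
Step 8 — Real power: P = Re(S) = 0 W.
Step 9 — Reactive power: Q = Im(S) = -3.849 VAR.
Step 10 — Apparent power: |S| = 3.849 VA.
Step 11 — Power factor: PF = P/|S| = 0 (leading).

(a) P = 0 W  (b) Q = -3.849 VAR  (c) S = 3.849 VA  (d) PF = 0 (leading)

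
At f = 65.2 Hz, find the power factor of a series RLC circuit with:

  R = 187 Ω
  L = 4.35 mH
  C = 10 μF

Step 1 — Angular frequency: ω = 2π·f = 2π·65.2 = 409.7 rad/s.
Step 2 — Component impedances:
  R: Z = R = 187 Ω
  L: Z = jωL = j·409.7·0.00435 = 0 + j1.782 Ω
  C: Z = 1/(jωC) = -j/(ω·C) = 0 - j244.1 Ω
Step 3 — Series combination: Z_total = R + L + C = 187 - j242.3 Ω = 306.1∠-52.3° Ω.
Step 4 — Power factor: PF = cos(φ) = Re(Z)/|Z| = 187/306.1 = 0.6109.
Step 5 — Type: Im(Z) = -242.3 ⇒ leading (phase φ = -52.3°).

PF = 0.6109 (leading, φ = -52.3°)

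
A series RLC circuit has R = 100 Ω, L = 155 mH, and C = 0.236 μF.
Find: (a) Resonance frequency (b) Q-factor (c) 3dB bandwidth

Step 1 — Resonance condition Im(Z)=0 gives ω₀ = 1/√(LC).
Step 2 — ω₀ = 1/√(0.155·2.36e-07) = 5229 rad/s.
Step 3 — f₀ = ω₀/(2π) = 832.1 Hz.
Step 4 — Series Q: Q = ω₀L/R = 5229·0.155/100 = 8.104.
Step 5 — 3dB bandwidth: Δω = ω₀/Q = 645.2 rad/s; BW = Δω/(2π) = 102.7 Hz.

(a) f₀ = 832.1 Hz  (b) Q = 8.104  (c) BW = 102.7 Hz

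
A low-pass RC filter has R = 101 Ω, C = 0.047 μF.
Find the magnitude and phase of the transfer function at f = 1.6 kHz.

Step 1 — Angular frequency: ω = 2π·1600 = 1.005e+04 rad/s.
Step 2 — Transfer function: H(jω) = 1/(1 + jωRC).
Step 3 — Denominator: 1 + jωRC = 1 + j·1.005e+04·101·4.7e-08 = 1 + j0.04772.
Step 4 — H = 0.9977 - j0.04761.
Step 5 — Magnitude: |H| = 0.9989 (-0.0 dB); phase: φ = -2.7°.

|H| = 0.9989 (-0.0 dB), φ = -2.7°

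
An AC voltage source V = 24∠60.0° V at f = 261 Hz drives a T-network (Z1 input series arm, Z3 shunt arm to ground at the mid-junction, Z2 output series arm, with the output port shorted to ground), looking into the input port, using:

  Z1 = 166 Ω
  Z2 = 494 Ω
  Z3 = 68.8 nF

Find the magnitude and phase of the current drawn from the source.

Step 1 — Angular frequency: ω = 2π·f = 2π·261 = 1640 rad/s.
Step 2 — Component impedances:
  Z1: Z = R = 166 Ω
  Z2: Z = R = 494 Ω
  Z3: Z = 1/(jωC) = -j/(ω·C) = 0 - j8863 Ω
Step 3 — With the output port shorted to ground, the output series arm Z2 runs from the junction to ground; the shunt arm Z3 also runs from the junction to ground. They appear in parallel: Z3 || Z2 = 492.5 - j27.45 Ω.
Step 4 — Series with input arm Z1: Z_in = Z1 + (Z3 || Z2) = 658.5 - j27.45 Ω = 659∠-2.4° Ω.
Step 5 — Source phasor: V = 24∠60.0° V = 12 + j20.78 V.
Step 6 — Ohm's law: I = V / Z_total = (12 + j20.78) / (658.5 - j27.45) = 0.01688 + j0.03227 A.
Step 7 — Convert to polar: |I| = 0.03642 A, ∠I = 62.4°.

I = 0.03642∠62.4° A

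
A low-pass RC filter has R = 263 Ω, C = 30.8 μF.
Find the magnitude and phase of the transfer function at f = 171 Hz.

Step 1 — Angular frequency: ω = 2π·171 = 1074 rad/s.
Step 2 — Transfer function: H(jω) = 1/(1 + jωRC).
Step 3 — Denominator: 1 + jωRC = 1 + j·1074·263·3.08e-05 = 1 + j8.703.
Step 4 — H = 0.01303 - j0.1134.
Step 5 — Magnitude: |H| = 0.1141 (-18.9 dB); phase: φ = -83.4°.

|H| = 0.1141 (-18.9 dB), φ = -83.4°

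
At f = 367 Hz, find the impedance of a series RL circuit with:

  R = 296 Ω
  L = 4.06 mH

Step 1 — Angular frequency: ω = 2π·f = 2π·367 = 2306 rad/s.
Step 2 — Component impedances:
  R: Z = R = 296 Ω
  L: Z = jωL = j·2306·0.00406 = 0 + j9.362 Ω
Step 3 — Series combination: Z_total = R + L = 296 + j9.362 Ω = 296.1∠1.8° Ω.

Z = 296 + j9.362 Ω = 296.1∠1.8° Ω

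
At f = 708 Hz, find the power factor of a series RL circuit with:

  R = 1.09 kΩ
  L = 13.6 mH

Step 1 — Angular frequency: ω = 2π·f = 2π·708 = 4448 rad/s.
Step 2 — Component impedances:
  R: Z = R = 1090 Ω
  L: Z = jωL = j·4448·0.0136 = 0 + j60.5 Ω
Step 3 — Series combination: Z_total = R + L = 1090 + j60.5 Ω = 1092∠3.2° Ω.
Step 4 — Power factor: PF = cos(φ) = Re(Z)/|Z| = 1090/1091.68 = 0.9985.
Step 5 — Type: Im(Z) = 60.5 ⇒ lagging (phase φ = 3.2°).

PF = 0.9985 (lagging, φ = 3.2°)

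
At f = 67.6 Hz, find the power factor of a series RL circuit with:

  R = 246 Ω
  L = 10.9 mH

Step 1 — Angular frequency: ω = 2π·f = 2π·67.6 = 424.7 rad/s.
Step 2 — Component impedances:
  R: Z = R = 246 Ω
  L: Z = jωL = j·424.7·0.0109 = 0 + j4.63 Ω
Step 3 — Series combination: Z_total = R + L = 246 + j4.63 Ω = 246∠1.1° Ω.
Step 4 — Power factor: PF = cos(φ) = Re(Z)/|Z| = 246/246.04 = 0.9998.
Step 5 — Type: Im(Z) = 4.63 ⇒ lagging (phase φ = 1.1°).

PF = 0.9998 (lagging, φ = 1.1°)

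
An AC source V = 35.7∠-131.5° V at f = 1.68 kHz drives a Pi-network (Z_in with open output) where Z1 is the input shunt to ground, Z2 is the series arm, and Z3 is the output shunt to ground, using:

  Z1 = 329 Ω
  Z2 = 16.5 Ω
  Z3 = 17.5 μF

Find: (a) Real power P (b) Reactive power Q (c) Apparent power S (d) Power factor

Step 1 — Angular frequency: ω = 2π·f = 2π·1680 = 1.056e+04 rad/s.
Step 2 — Component impedances:
  Z1: Z = R = 329 Ω
  Z2: Z = R = 16.5 Ω
  Z3: Z = 1/(jωC) = -j/(ω·C) = 0 - j5.413 Ω
Step 3 — With open output, the series arm Z2 and the output shunt Z3 appear in series to ground: Z2 + Z3 = 16.5 - j5.413 Ω.
Step 4 — Parallel with input shunt Z1: Z_in = Z1 || (Z2 + Z3) = 15.79 - j4.908 Ω = 16.53∠-17.3° Ω.
Step 5 — Source phasor: V = 35.7∠-131.5° V = -23.66 - j26.74 V.
Step 6 — Current: I = V / Z = -0.8863 - j1.969 A = 2.159∠-114.2° A.
Step 7 — Complex power: S = V·I* = 73.61 - j22.88 VA.
Step 8 — Real power: P = Re(S) = 73.61 W.
Step 9 — Reactive power: Q = Im(S) = -22.88 VAR.
Step 10 — Apparent power: |S| = 77.08 VA.
Step 11 — Power factor: PF = P/|S| = 0.9549 (leading).

(a) P = 73.61 W  (b) Q = -22.88 VAR  (c) S = 77.08 VA  (d) PF = 0.9549 (leading)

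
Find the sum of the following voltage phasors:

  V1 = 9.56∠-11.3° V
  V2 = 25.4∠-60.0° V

Step 1 — Convert each phasor to rectangular form:
  V1 = 9.56·(cos(-11.3°) + j·sin(-11.3°)) = 9.375 - j1.873 V
  V2 = 25.4·(cos(-60.0°) + j·sin(-60.0°)) = 12.7 - j22 V
Step 2 — Sum components: V_total = 22.07 - j23.87 V.
Step 3 — Convert to polar: |V_total| = 32.51 V, ∠V_total = -47.2°.

V_total = 32.51∠-47.2° V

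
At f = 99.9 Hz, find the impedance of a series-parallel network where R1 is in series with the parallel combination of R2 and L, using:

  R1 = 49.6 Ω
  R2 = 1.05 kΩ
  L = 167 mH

Step 1 — Angular frequency: ω = 2π·f = 2π·99.9 = 627.7 rad/s.
Step 2 — Component impedances:
  R1: Z = R = 49.6 Ω
  R2: Z = R = 1050 Ω
  L: Z = jωL = j·627.7·0.167 = 0 + j104.8 Ω
Step 3 — Parallel branch: R2 || L = 1/(1/R2 + 1/L) = 10.36 + j103.8 Ω.
Step 4 — Series with R1: Z_total = R1 + (R2 || L) = 59.96 + j103.8 Ω = 119.9∠60.0° Ω.

Z = 59.96 + j103.8 Ω = 119.9∠60.0° Ω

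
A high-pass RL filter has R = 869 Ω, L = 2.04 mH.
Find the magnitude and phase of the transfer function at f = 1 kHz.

Step 1 — Angular frequency: ω = 2π·1000 = 6283 rad/s.
Step 2 — Transfer function: H(jω) = jωL/(R + jωL).
Step 3 — Numerator jωL = j·12.82; denominator R + jωL = 869 + j12.82.
Step 4 — H = 0.0002175 + j0.01475.
Step 5 — Magnitude: |H| = 0.01475 (-36.6 dB); phase: φ = 89.2°.

|H| = 0.01475 (-36.6 dB), φ = 89.2°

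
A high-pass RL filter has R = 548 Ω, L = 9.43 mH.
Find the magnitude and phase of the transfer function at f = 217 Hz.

Step 1 — Angular frequency: ω = 2π·217 = 1363 rad/s.
Step 2 — Transfer function: H(jω) = jωL/(R + jωL).
Step 3 — Numerator jωL = j·12.86; denominator R + jωL = 548 + j12.86.
Step 4 — H = 0.0005502 + j0.02345.
Step 5 — Magnitude: |H| = 0.02346 (-32.6 dB); phase: φ = 88.7°.

|H| = 0.02346 (-32.6 dB), φ = 88.7°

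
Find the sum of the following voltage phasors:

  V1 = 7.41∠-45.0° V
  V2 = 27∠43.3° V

Step 1 — Convert each phasor to rectangular form:
  V1 = 7.41·(cos(-45.0°) + j·sin(-45.0°)) = 5.24 - j5.24 V
  V2 = 27·(cos(43.3°) + j·sin(43.3°)) = 19.65 + j18.52 V
Step 2 — Sum components: V_total = 24.89 + j13.28 V.
Step 3 — Convert to polar: |V_total| = 28.21 V, ∠V_total = 28.1°.

V_total = 28.21∠28.1° V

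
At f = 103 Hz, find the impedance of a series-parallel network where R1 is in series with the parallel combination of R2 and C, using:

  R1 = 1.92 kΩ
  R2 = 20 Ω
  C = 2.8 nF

Step 1 — Angular frequency: ω = 2π·f = 2π·103 = 647.2 rad/s.
Step 2 — Component impedances:
  R1: Z = R = 1920 Ω
  R2: Z = R = 20 Ω
  C: Z = 1/(jωC) = -j/(ω·C) = 0 - j5.519e+05 Ω
Step 3 — Parallel branch: R2 || C = 1/(1/R2 + 1/C) = 20 - j0.0007248 Ω.
Step 4 — Series with R1: Z_total = R1 + (R2 || C) = 1940 - j0.0007248 Ω = 1940∠-0.0° Ω.

Z = 1940 - j0.0007248 Ω = 1940∠-0.0° Ω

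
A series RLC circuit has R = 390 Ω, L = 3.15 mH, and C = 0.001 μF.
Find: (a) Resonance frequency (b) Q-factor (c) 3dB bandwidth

Step 1 — Resonance condition Im(Z)=0 gives ω₀ = 1/√(LC).
Step 2 — ω₀ = 1/√(0.00315·1e-09) = 5.634e+05 rad/s.
Step 3 — f₀ = ω₀/(2π) = 8.967e+04 Hz.
Step 4 — Series Q: Q = ω₀L/R = 5.634e+05·0.00315/390 = 4.551.
Step 5 — 3dB bandwidth: Δω = ω₀/Q = 1.238e+05 rad/s; BW = Δω/(2π) = 1.97e+04 Hz.

(a) f₀ = 8.967e+04 Hz  (b) Q = 4.551  (c) BW = 1.97e+04 Hz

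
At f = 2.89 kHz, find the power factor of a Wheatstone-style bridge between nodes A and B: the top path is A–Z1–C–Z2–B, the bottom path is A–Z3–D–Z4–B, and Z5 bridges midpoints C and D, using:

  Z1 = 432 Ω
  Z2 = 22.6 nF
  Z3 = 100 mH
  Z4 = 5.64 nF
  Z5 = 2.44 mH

Step 1 — Angular frequency: ω = 2π·f = 2π·2890 = 1.816e+04 rad/s.
Step 2 — Component impedances:
  Z1: Z = R = 432 Ω
  Z2: Z = 1/(jωC) = -j/(ω·C) = 0 - j2437 Ω
  Z3: Z = jωL = j·1.816e+04·0.1 = 0 + j1816 Ω
  Z4: Z = 1/(jωC) = -j/(ω·C) = 0 - j9764 Ω
  Z5: Z = jωL = j·1.816e+04·0.00244 = 0 + j44.31 Ω
Step 3 — Bridge requires nodal analysis (the Z5 bridge couples midpoints C and D, so the two paths cannot be reduced to a simple series/parallel combination). Setting node B to ground and injecting 1 A at node A, the 3-node admittance system at A, C, D solves to V_A = Z_AB = 406 - j1854 Ω = 1898∠-77.6° Ω.
Step 4 — Power factor: PF = cos(φ) = Re(Z)/|Z| = 406/1898 = 0.2139.
Step 5 — Type: Im(Z) = -1854 ⇒ leading (phase φ = -77.6°).

PF = 0.2139 (leading, φ = -77.6°)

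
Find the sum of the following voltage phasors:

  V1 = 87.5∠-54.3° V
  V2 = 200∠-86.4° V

Step 1 — Convert each phasor to rectangular form:
  V1 = 87.5·(cos(-54.3°) + j·sin(-54.3°)) = 51.06 - j71.06 V
  V2 = 200·(cos(-86.4°) + j·sin(-86.4°)) = 12.56 - j199.6 V
Step 2 — Sum components: V_total = 63.62 - j270.7 V.
Step 3 — Convert to polar: |V_total| = 278 V, ∠V_total = -76.8°.

V_total = 278∠-76.8° V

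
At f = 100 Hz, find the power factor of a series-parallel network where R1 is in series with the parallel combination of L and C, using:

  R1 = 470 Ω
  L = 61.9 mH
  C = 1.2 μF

Step 1 — Angular frequency: ω = 2π·f = 2π·100 = 628.3 rad/s.
Step 2 — Component impedances:
  R1: Z = R = 470 Ω
  L: Z = jωL = j·628.3·0.0619 = 0 + j38.89 Ω
  C: Z = 1/(jωC) = -j/(ω·C) = 0 - j1326 Ω
Step 3 — Parallel branch: L || C = 1/(1/L + 1/C) = 0 + j40.07 Ω.
Step 4 — Series with R1: Z_total = R1 + (L || C) = 470 + j40.07 Ω = 471.7∠4.9° Ω.
Step 5 — Power factor: PF = cos(φ) = Re(Z)/|Z| = 470/471.7 = 0.9964.
Step 6 — Type: Im(Z) = 40.07 ⇒ lagging (phase φ = 4.9°).

PF = 0.9964 (lagging, φ = 4.9°)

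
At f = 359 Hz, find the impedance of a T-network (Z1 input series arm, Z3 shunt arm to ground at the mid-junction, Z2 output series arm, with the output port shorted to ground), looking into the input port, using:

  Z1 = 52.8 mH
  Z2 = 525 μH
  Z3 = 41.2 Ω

Step 1 — Angular frequency: ω = 2π·f = 2π·359 = 2256 rad/s.
Step 2 — Component impedances:
  Z1: Z = jωL = j·2256·0.0528 = 0 + j119.1 Ω
  Z2: Z = jωL = j·2256·0.000525 = 0 + j1.184 Ω
  Z3: Z = R = 41.2 Ω
Step 3 — With the output port shorted to ground, the output series arm Z2 runs from the junction to ground; the shunt arm Z3 also runs from the junction to ground. They appear in parallel: Z3 || Z2 = 0.03401 + j1.183 Ω.
Step 4 — Series with input arm Z1: Z_in = Z1 + (Z3 || Z2) = 0.03401 + j120.3 Ω = 120.3∠90.0° Ω.

Z = 0.03401 + j120.3 Ω = 120.3∠90.0° Ω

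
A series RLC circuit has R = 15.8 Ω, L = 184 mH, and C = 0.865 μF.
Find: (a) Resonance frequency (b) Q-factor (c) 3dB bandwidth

Step 1 — Resonance condition Im(Z)=0 gives ω₀ = 1/√(LC).
Step 2 — ω₀ = 1/√(0.184·8.65e-07) = 2507 rad/s.
Step 3 — f₀ = ω₀/(2π) = 398.9 Hz.
Step 4 — Series Q: Q = ω₀L/R = 2507·0.184/15.8 = 29.19.
Step 5 — 3dB bandwidth: Δω = ω₀/Q = 85.87 rad/s; BW = Δω/(2π) = 13.67 Hz.

(a) f₀ = 398.9 Hz  (b) Q = 29.19  (c) BW = 13.67 Hz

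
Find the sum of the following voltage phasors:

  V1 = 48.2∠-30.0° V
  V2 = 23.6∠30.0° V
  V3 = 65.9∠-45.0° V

Step 1 — Convert each phasor to rectangular form:
  V1 = 48.2·(cos(-30.0°) + j·sin(-30.0°)) = 41.74 - j24.1 V
  V2 = 23.6·(cos(30.0°) + j·sin(30.0°)) = 20.44 + j11.8 V
  V3 = 65.9·(cos(-45.0°) + j·sin(-45.0°)) = 46.6 - j46.6 V
Step 2 — Sum components: V_total = 108.8 - j58.9 V.
Step 3 — Convert to polar: |V_total| = 123.7 V, ∠V_total = -28.4°.

V_total = 123.7∠-28.4° V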